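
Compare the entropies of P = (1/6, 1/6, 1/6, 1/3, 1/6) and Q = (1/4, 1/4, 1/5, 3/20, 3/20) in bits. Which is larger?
Q

Computing entropies in bits:
H(P) = 2.2516
H(Q) = 2.2855

Distribution Q has higher entropy.

Intuition: The distribution closer to uniform (more spread out) has higher entropy.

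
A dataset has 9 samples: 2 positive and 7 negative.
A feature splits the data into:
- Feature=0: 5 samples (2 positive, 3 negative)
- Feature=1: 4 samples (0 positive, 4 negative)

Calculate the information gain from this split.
0.2248 bits

Information Gain = H(Y) - H(Y|Feature)

Before split:
P(positive) = 2/9 = 0.2222
H(Y) = 0.7642 bits

After split:
Feature=0: H = 0.9710 bits (weight = 5/9)
Feature=1: H = 0.0000 bits (weight = 4/9)
H(Y|Feature) = (5/9)×0.9710 + (4/9)×0.0000 = 0.5394 bits

Information Gain = 0.7642 - 0.5394 = 0.2248 bits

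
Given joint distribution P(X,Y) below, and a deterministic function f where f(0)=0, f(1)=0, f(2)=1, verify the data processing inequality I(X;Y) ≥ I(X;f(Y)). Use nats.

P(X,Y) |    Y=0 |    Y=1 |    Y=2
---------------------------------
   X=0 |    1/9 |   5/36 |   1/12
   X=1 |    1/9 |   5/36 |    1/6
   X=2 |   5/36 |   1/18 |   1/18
I(X;Y) = 0.0362, I(X;f(Y)) = 0.0152, inequality holds: 0.0362 ≥ 0.0152

Data Processing Inequality: For any Markov chain X → Y → Z, we have I(X;Y) ≥ I(X;Z).

Here Z = f(Y) is a deterministic function of Y, forming X → Y → Z.

Original I(X;Y) = 0.0362 nats

After applying f:
P(X,Z) where Z=f(Y):
- P(X,Z=0) = P(X,Y=0) + P(X,Y=1)
- P(X,Z=1) = P(X,Y=2)

I(X;Z) = I(X;f(Y)) = 0.0152 nats

Verification: 0.0362 ≥ 0.0152 ✓

Information cannot be created by processing; the function f can only lose information about X.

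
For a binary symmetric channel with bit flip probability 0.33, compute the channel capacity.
0.0851 bits

For a binary symmetric channel (BSC) with error probability p:
Capacity C = 1 - H(p) bits per symbol

where H(p) = -p log₂(p) - (1-p) log₂(1-p) is the binary entropy function.

H(0.33) = 0.9149 bits
C = 1 - 0.9149 = 0.0851 bits per symbol

This means we can reliably transmit up to 0.0851 bits of information per channel use.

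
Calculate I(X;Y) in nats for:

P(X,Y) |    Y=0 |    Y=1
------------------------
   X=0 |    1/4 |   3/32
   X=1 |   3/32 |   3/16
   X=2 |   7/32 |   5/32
0.0502 nats

Mutual information: I(X;Y) = H(X) + H(Y) - H(X,Y)

Marginals:
P(X) = (11/32, 9/32, 3/8), H(X) = 1.0916 nats
P(Y) = (9/16, 7/16), H(Y) = 0.6853 nats

Joint entropy: H(X,Y) = 1.7268 nats

I(X;Y) = 1.0916 + 0.6853 - 1.7268 = 0.0502 nats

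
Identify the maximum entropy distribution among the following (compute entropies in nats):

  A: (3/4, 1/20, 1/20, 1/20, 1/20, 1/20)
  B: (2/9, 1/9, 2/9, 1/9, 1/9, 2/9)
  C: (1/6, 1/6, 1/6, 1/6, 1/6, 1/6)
C

For a discrete distribution over n outcomes, entropy is maximized by the uniform distribution.

Computing entropies:
H(A) = 0.9647 nats
H(B) = 1.7351 nats
H(C) = 1.7918 nats

The uniform distribution (where all probabilities equal 1/6) achieves the maximum entropy of log_e(6) = 1.7918 nats.

Distribution C has the highest entropy.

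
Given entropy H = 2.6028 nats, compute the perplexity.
13.5015

Perplexity is e^H (or exp(H) for natural log).

H = 2.6028 nats
Perplexity = e^2.6028 = 13.5015

Interpretation: The model's uncertainty is equivalent to choosing uniformly among 13.5 options.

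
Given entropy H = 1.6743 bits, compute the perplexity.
3.1916

Perplexity is 2^H (or exp(H) for natural log).

H = 1.6743 bits
Perplexity = 2^1.6743 = 3.1916

Interpretation: The model's uncertainty is equivalent to choosing uniformly among 3.2 options.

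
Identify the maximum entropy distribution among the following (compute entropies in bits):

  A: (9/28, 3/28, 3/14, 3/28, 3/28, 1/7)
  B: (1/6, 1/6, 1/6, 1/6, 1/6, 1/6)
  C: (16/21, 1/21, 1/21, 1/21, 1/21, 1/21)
B

For a discrete distribution over n outcomes, entropy is maximized by the uniform distribution.

Computing entropies:
H(A) = 2.4394 bits
H(B) = 2.5850 bits
H(C) = 1.3447 bits

The uniform distribution (where all probabilities equal 1/6) achieves the maximum entropy of log_2(6) = 2.5850 bits.

Distribution B has the highest entropy.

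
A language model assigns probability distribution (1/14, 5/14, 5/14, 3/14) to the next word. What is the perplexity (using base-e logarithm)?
3.5045

Perplexity is e^H (or exp(H) for natural log).

First, H = -Σ p log p = 1.2540 nats
Perplexity = e^1.2540 = 3.5045

Interpretation: The model's uncertainty is equivalent to choosing uniformly among 3.5 options.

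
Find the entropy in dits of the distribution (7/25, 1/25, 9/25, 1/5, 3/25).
0.6207 dits

Shannon entropy is H(X) = -Σ p(x) log p(x).

For P = (7/25, 1/25, 9/25, 1/5, 3/25):
H = -7/25 × log_10(7/25) -1/25 × log_10(1/25) -9/25 × log_10(9/25) -1/5 × log_10(1/5) -3/25 × log_10(3/25)
H = 0.6207 dits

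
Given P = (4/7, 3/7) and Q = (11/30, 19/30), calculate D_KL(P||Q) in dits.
0.0374 dits

KL divergence: D_KL(P||Q) = Σ p(x) log(p(x)/q(x))

Computing term by term:
  x=0: 4/7 × log_10[(4/7)/(11/30)] = 4/7 × 0.1927 = 0.1101
  x=1: 3/7 × log_10[(3/7)/(19/30)] = 3/7 × -0.1696 = -0.0727

D_KL(P||Q) = 0.0374 dits

Note: KL divergence is always non-negative and equals 0 iff P = Q.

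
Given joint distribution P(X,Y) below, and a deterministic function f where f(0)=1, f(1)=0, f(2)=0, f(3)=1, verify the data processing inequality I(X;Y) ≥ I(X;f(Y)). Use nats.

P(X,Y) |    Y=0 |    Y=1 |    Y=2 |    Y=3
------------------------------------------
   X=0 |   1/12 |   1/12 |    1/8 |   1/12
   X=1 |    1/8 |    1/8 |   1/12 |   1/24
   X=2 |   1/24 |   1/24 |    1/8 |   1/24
I(X;Y) = 0.0425, I(X;f(Y)) = 0.0048, inequality holds: 0.0425 ≥ 0.0048

Data Processing Inequality: For any Markov chain X → Y → Z, we have I(X;Y) ≥ I(X;Z).

Here Z = f(Y) is a deterministic function of Y, forming X → Y → Z.

Original I(X;Y) = 0.0425 nats

After applying f:
P(X,Z) where Z=f(Y):
- P(X,Z=0) = P(X,Y=1) + P(X,Y=2)
- P(X,Z=1) = P(X,Y=0) + P(X,Y=3)

I(X;Z) = I(X;f(Y)) = 0.0048 nats

Verification: 0.0425 ≥ 0.0048 ✓

Information cannot be created by processing; the function f can only lose information about X.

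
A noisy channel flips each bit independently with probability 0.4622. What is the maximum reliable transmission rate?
0.0041 bits

For a binary symmetric channel (BSC) with error probability p:
Capacity C = 1 - H(p) bits per symbol

where H(p) = -p log₂(p) - (1-p) log₂(1-p) is the binary entropy function.

H(0.4622) = 0.9959 bits
C = 1 - 0.9959 = 0.0041 bits per symbol

This means we can reliably transmit up to 0.0041 bits of information per channel use.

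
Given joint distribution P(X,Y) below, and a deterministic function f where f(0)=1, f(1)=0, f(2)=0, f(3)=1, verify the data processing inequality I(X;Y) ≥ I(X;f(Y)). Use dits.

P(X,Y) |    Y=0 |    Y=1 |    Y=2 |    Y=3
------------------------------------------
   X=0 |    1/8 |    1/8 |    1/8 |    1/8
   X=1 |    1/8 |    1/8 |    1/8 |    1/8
I(X;Y) = 0.0000, I(X;f(Y)) = 0.0000, inequality holds: 0.0000 ≥ 0.0000

Data Processing Inequality: For any Markov chain X → Y → Z, we have I(X;Y) ≥ I(X;Z).

Here Z = f(Y) is a deterministic function of Y, forming X → Y → Z.

Original I(X;Y) = 0.0000 dits

After applying f:
P(X,Z) where Z=f(Y):
- P(X,Z=0) = P(X,Y=1) + P(X,Y=2)
- P(X,Z=1) = P(X,Y=0) + P(X,Y=3)

I(X;Z) = I(X;f(Y)) = 0.0000 dits

Verification: 0.0000 ≥ 0.0000 ✓

Information cannot be created by processing; the function f can only lose information about X.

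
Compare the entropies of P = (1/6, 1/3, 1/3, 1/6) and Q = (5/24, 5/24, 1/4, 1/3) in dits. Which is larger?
Q

Computing entropies in dits:
H(P) = 0.5775
H(Q) = 0.5934

Distribution Q has higher entropy.

Intuition: The distribution closer to uniform (more spread out) has higher entropy.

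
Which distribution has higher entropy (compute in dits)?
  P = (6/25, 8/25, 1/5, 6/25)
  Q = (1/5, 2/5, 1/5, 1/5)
P

Computing entropies in dits:
H(P) = 0.5956
H(Q) = 0.5786

Distribution P has higher entropy.

Intuition: The distribution closer to uniform (more spread out) has higher entropy.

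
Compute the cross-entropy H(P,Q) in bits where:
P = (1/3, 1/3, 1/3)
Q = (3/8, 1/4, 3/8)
1.6100 bits

Cross-entropy: H(P,Q) = -Σ p(x) log q(x)

Alternatively: H(P,Q) = H(P) + D_KL(P||Q)
H(P) = 1.5850 bits
D_KL(P||Q) = 0.0251 bits

H(P,Q) = 1.5850 + 0.0251 = 1.6100 bits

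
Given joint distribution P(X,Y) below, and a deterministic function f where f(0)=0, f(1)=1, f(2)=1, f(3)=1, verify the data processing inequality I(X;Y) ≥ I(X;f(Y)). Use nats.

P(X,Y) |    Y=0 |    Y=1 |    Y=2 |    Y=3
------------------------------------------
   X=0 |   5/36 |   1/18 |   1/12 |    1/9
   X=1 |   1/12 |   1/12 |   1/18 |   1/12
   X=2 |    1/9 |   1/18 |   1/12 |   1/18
I(X;Y) = 0.0171, I(X;f(Y)) = 0.0037, inequality holds: 0.0171 ≥ 0.0037

Data Processing Inequality: For any Markov chain X → Y → Z, we have I(X;Y) ≥ I(X;Z).

Here Z = f(Y) is a deterministic function of Y, forming X → Y → Z.

Original I(X;Y) = 0.0171 nats

After applying f:
P(X,Z) where Z=f(Y):
- P(X,Z=0) = P(X,Y=0)
- P(X,Z=1) = P(X,Y=1) + P(X,Y=2) + P(X,Y=3)

I(X;Z) = I(X;f(Y)) = 0.0037 nats

Verification: 0.0171 ≥ 0.0037 ✓

Information cannot be created by processing; the function f can only lose information about X.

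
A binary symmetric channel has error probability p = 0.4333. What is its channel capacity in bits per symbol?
0.0129 bits

For a binary symmetric channel (BSC) with error probability p:
Capacity C = 1 - H(p) bits per symbol

where H(p) = -p log₂(p) - (1-p) log₂(1-p) is the binary entropy function.

H(0.4333) = 0.9871 bits
C = 1 - 0.9871 = 0.0129 bits per symbol

This means we can reliably transmit up to 0.0129 bits of information per channel use.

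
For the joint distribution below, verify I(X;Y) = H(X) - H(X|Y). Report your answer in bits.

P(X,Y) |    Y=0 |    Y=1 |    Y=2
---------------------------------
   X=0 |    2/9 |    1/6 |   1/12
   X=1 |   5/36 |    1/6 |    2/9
I(X;Y) = 0.0590 bits

Mutual information has multiple equivalent forms:
- I(X;Y) = H(X) - H(X|Y)
- I(X;Y) = H(Y) - H(Y|X)
- I(X;Y) = H(X) + H(Y) - H(X,Y)

Computing all quantities:
H(X) = 0.9978, H(Y) = 1.5816, H(X,Y) = 2.5204
H(X|Y) = 0.9387, H(Y|X) = 1.5226

Verification:
H(X) - H(X|Y) = 0.9978 - 0.9387 = 0.0590
H(Y) - H(Y|X) = 1.5816 - 1.5226 = 0.0590
H(X) + H(Y) - H(X,Y) = 0.9978 + 1.5816 - 2.5204 = 0.0590

All forms give I(X;Y) = 0.0590 bits. ✓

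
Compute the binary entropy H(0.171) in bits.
0.6600 bits

The binary entropy function is:
H(p) = -p log(p) - (1-p) log(1-p)

H(0.171) = -0.171 × log_2(0.171) - 0.829 × log_2(0.829)
H(0.171) = 0.6600 bits

Note: Binary entropy is maximized at p=0.5 (H=1 bit) and minimized at p=0 or p=1 (H=0).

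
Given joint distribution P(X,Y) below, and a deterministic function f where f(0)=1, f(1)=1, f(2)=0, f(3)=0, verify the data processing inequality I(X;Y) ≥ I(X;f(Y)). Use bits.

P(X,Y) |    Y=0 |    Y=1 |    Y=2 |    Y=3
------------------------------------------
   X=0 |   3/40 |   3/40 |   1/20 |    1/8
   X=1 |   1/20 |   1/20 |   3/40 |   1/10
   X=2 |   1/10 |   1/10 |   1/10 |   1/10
I(X;Y) = 0.0225, I(X;f(Y)) = 0.0091, inequality holds: 0.0225 ≥ 0.0091

Data Processing Inequality: For any Markov chain X → Y → Z, we have I(X;Y) ≥ I(X;Z).

Here Z = f(Y) is a deterministic function of Y, forming X → Y → Z.

Original I(X;Y) = 0.0225 bits

After applying f:
P(X,Z) where Z=f(Y):
- P(X,Z=0) = P(X,Y=2) + P(X,Y=3)
- P(X,Z=1) = P(X,Y=0) + P(X,Y=1)

I(X;Z) = I(X;f(Y)) = 0.0091 bits

Verification: 0.0225 ≥ 0.0091 ✓

Information cannot be created by processing; the function f can only lose information about X.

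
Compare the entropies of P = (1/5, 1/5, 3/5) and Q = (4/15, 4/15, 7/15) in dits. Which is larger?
Q

Computing entropies in dits:
H(P) = 0.4127
H(Q) = 0.4606

Distribution Q has higher entropy.

Intuition: The distribution closer to uniform (more spread out) has higher entropy.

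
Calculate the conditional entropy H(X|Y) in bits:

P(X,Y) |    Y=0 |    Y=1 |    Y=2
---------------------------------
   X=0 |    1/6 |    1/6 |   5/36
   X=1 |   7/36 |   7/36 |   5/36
0.9969 bits

Using the chain rule: H(X|Y) = H(X,Y) - H(Y)

First, compute H(X,Y) = 2.5715 bits

Marginal P(Y) = (13/36, 13/36, 5/18)
H(Y) = 1.5746 bits

H(X|Y) = H(X,Y) - H(Y) = 2.5715 - 1.5746 = 0.9969 bits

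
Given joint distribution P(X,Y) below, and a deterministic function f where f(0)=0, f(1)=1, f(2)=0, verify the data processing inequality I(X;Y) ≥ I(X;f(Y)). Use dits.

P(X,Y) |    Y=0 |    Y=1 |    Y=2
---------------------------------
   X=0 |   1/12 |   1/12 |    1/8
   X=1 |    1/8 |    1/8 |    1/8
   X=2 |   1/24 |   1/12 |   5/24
I(X;Y) = 0.0160, I(X;f(Y)) = 0.0013, inequality holds: 0.0160 ≥ 0.0013

Data Processing Inequality: For any Markov chain X → Y → Z, we have I(X;Y) ≥ I(X;Z).

Here Z = f(Y) is a deterministic function of Y, forming X → Y → Z.

Original I(X;Y) = 0.0160 dits

After applying f:
P(X,Z) where Z=f(Y):
- P(X,Z=0) = P(X,Y=0) + P(X,Y=2)
- P(X,Z=1) = P(X,Y=1)

I(X;Z) = I(X;f(Y)) = 0.0013 dits

Verification: 0.0160 ≥ 0.0013 ✓

Information cannot be created by processing; the function f can only lose information about X.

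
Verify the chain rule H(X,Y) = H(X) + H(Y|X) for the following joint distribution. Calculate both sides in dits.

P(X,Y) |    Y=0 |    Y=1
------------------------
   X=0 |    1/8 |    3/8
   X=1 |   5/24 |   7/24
H(X,Y) = 0.5706, H(X) = 0.3010, H(Y|X) = 0.2696 (all in dits)

Chain rule: H(X,Y) = H(X) + H(Y|X)

Left side — joint entropy directly:
H(X,Y) = -Σ p(x,y) log p(x,y) = 0.5706 dits

Right side — compute H(Y|X) from the conditional distributions:
P(X) = (1/2, 1/2), so H(X) = 0.3010 dits
H(Y|X) = Σ_x P(X=x) · H(Y|X=x):
  P(Y|X=0) = (1/4, 3/4), H(Y|X=0) = 0.2442, weight P(X=0) = 1/2
  P(Y|X=1) = (5/12, 7/12), H(Y|X=1) = 0.2950, weight P(X=1) = 1/2
H(Y|X) = 0.2696 dits

H(X) + H(Y|X) = 0.3010 + 0.2696 = 0.5706 dits

Both sides equal 0.5706 dits. ✓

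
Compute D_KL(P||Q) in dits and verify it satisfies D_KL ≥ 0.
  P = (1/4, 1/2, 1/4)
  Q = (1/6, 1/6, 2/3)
0.1761 dits

KL divergence satisfies the Gibbs inequality: D_KL(P||Q) ≥ 0 for all distributions P, Q.

D_KL(P||Q) = Σ p(x) log(p(x)/q(x))
Term by term:
  x=0: 1/4 × log_10[(1/4)/(1/6)] = 0.0440
  x=1: 1/2 × log_10[(1/2)/(1/6)] = 0.2386
  x=2: 1/4 × log_10[(1/4)/(2/3)] = -0.1065
D_KL(P||Q) = 0.1761 dits

D_KL(P||Q) = 0.1761 ≥ 0 ✓

This non-negativity is a fundamental property: relative entropy cannot be negative because it measures how different Q is from P.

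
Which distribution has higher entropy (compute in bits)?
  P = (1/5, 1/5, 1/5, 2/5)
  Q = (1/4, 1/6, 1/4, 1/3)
Q

Computing entropies in bits:
H(P) = 1.9219
H(Q) = 1.9591

Distribution Q has higher entropy.

Intuition: The distribution closer to uniform (more spread out) has higher entropy.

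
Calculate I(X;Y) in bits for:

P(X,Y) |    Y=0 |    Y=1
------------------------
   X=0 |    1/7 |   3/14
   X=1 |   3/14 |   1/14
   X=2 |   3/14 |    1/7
0.0599 bits

Mutual information: I(X;Y) = H(X) + H(Y) - H(X,Y)

Marginals:
P(X) = (5/14, 2/7, 5/14), H(X) = 1.5774 bits
P(Y) = (4/7, 3/7), H(Y) = 0.9852 bits

Joint entropy: H(X,Y) = 2.5027 bits

I(X;Y) = 1.5774 + 0.9852 - 2.5027 = 0.0599 bits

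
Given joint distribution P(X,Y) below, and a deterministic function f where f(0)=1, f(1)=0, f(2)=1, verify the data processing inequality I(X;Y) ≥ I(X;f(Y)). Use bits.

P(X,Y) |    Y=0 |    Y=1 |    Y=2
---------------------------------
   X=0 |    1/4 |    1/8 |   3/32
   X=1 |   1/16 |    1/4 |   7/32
I(X;Y) = 0.1518, I(X;f(Y)) = 0.0323, inequality holds: 0.1518 ≥ 0.0323

Data Processing Inequality: For any Markov chain X → Y → Z, we have I(X;Y) ≥ I(X;Z).

Here Z = f(Y) is a deterministic function of Y, forming X → Y → Z.

Original I(X;Y) = 0.1518 bits

After applying f:
P(X,Z) where Z=f(Y):
- P(X,Z=0) = P(X,Y=1)
- P(X,Z=1) = P(X,Y=0) + P(X,Y=2)

I(X;Z) = I(X;f(Y)) = 0.0323 bits

Verification: 0.1518 ≥ 0.0323 ✓

Information cannot be created by processing; the function f can only lose information about X.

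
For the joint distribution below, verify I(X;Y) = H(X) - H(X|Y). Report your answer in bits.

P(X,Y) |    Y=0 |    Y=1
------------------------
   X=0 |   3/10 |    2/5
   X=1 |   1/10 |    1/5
I(X;Y) = 0.0058 bits

Mutual information has multiple equivalent forms:
- I(X;Y) = H(X) - H(X|Y)
- I(X;Y) = H(Y) - H(Y|X)
- I(X;Y) = H(X) + H(Y) - H(X,Y)

Computing all quantities:
H(X) = 0.8813, H(Y) = 0.9710, H(X,Y) = 1.8464
H(X|Y) = 0.8755, H(Y|X) = 0.9651

Verification:
H(X) - H(X|Y) = 0.8813 - 0.8755 = 0.0058
H(Y) - H(Y|X) = 0.9710 - 0.9651 = 0.0058
H(X) + H(Y) - H(X,Y) = 0.8813 + 0.9710 - 1.8464 = 0.0058

All forms give I(X;Y) = 0.0058 bits. ✓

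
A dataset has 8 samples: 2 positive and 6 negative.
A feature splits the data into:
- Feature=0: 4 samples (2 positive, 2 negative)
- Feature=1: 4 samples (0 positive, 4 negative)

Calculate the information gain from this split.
0.3113 bits

Information Gain = H(Y) - H(Y|Feature)

Before split:
P(positive) = 2/8 = 0.2500
H(Y) = 0.8113 bits

After split:
Feature=0: H = 1.0000 bits (weight = 4/8)
Feature=1: H = 0.0000 bits (weight = 4/8)
H(Y|Feature) = (4/8)×1.0000 + (4/8)×0.0000 = 0.5000 bits

Information Gain = 0.8113 - 0.5000 = 0.3113 bits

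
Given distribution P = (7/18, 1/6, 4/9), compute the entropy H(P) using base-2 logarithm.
1.4807 bits

Shannon entropy is H(X) = -Σ p(x) log p(x).

For P = (7/18, 1/6, 4/9):
H = -7/18 × log_2(7/18) -1/6 × log_2(1/6) -4/9 × log_2(4/9)
H = 1.4807 bits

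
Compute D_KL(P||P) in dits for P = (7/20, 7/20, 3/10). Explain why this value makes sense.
0.0000 dits

KL divergence satisfies the Gibbs inequality: D_KL(P||Q) ≥ 0 for all distributions P, Q.

D_KL(P||Q) = Σ p(x) log(p(x)/q(x))
Each term is p(x) × log_10(p(x)/p(x)) = p(x) × log_10(1) = 0, so the sum is 0.
D_KL(P||Q) = 0.0000 dits

When P = Q, the KL divergence is exactly 0, as there is no 'divergence' between identical distributions.

This non-negativity is a fundamental property: relative entropy cannot be negative because it measures how different Q is from P.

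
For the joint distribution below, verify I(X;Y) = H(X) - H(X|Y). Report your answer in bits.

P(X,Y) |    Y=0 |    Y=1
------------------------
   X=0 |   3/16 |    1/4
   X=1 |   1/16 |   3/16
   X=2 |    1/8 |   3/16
I(X;Y) = 0.0172 bits

Mutual information has multiple equivalent forms:
- I(X;Y) = H(X) - H(X|Y)
- I(X;Y) = H(Y) - H(Y|X)
- I(X;Y) = H(X) + H(Y) - H(X,Y)

Computing all quantities:
H(X) = 1.5462, H(Y) = 0.9544, H(X,Y) = 2.4835
H(X|Y) = 1.5290, H(Y|X) = 0.9373

Verification:
H(X) - H(X|Y) = 1.5462 - 1.5290 = 0.0172
H(Y) - H(Y|X) = 0.9544 - 0.9373 = 0.0172
H(X) + H(Y) - H(X,Y) = 1.5462 + 0.9544 - 2.4835 = 0.0172

All forms give I(X;Y) = 0.0172 bits. ✓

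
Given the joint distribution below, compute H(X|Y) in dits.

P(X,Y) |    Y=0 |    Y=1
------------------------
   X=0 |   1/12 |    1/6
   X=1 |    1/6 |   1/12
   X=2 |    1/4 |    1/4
0.4392 dits

Using the chain rule: H(X|Y) = H(X,Y) - H(Y)

First, compute H(X,Y) = 0.7403 dits

Marginal P(Y) = (1/2, 1/2)
H(Y) = 0.3010 dits

H(X|Y) = H(X,Y) - H(Y) = 0.7403 - 0.3010 = 0.4392 dits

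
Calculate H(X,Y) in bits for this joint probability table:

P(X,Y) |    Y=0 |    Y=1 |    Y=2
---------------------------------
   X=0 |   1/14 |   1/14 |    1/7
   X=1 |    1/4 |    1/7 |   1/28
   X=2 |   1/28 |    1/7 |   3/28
2.9357 bits

Joint entropy is H(X,Y) = -Σ_{x,y} p(x,y) log p(x,y).

Summing over all non-zero entries:
H(X,Y) = -[1/14·log_2(1/14) + 1/14·log_2(1/14) + 1/7·log_2(1/7) + 1/4·log_2(1/4) + 1/7·log_2(1/7) + 1/28·log_2(1/28) + 1/28·log_2(1/28) + 1/7·log_2(1/7) + 3/28·log_2(3/28)]
H(X,Y) = 2.9357 bits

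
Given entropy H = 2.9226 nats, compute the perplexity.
18.5896

Perplexity is e^H (or exp(H) for natural log).

H = 2.9226 nats
Perplexity = e^2.9226 = 18.5896

Interpretation: The model's uncertainty is equivalent to choosing uniformly among 18.6 options.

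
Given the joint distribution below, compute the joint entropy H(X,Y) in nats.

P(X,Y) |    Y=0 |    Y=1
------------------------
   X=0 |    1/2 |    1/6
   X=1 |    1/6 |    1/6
1.2425 nats

Joint entropy is H(X,Y) = -Σ_{x,y} p(x,y) log p(x,y).

Summing over all non-zero entries:
H(X,Y) = -[1/2·log_e(1/2) + 1/6·log_e(1/6) + 1/6·log_e(1/6) + 1/6·log_e(1/6)]
H(X,Y) = 1.2425 nats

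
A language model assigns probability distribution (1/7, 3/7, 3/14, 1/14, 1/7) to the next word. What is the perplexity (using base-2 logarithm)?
4.2110

Perplexity is 2^H (or exp(H) for natural log).

First, H = -Σ p log p = 2.0742 bits
Perplexity = 2^2.0742 = 4.2110

Interpretation: The model's uncertainty is equivalent to choosing uniformly among 4.2 options.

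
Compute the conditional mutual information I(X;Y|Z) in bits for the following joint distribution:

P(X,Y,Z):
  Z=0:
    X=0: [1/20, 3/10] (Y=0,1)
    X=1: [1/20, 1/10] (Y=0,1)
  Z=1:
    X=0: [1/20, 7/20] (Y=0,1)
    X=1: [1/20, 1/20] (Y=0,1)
0.0597 bits

Conditional mutual information: I(X;Y|Z) = H(X|Z) + H(Y|Z) - H(X,Y|Z)

H(Z) = 1.0000
H(X,Z) = 1.8016 → H(X|Z) = 0.8016
H(Y,Z) = 1.7219 → H(Y|Z) = 0.7219
H(X,Y,Z) = 2.4639 → H(X,Y|Z) = 1.4639

I(X;Y|Z) = 0.8016 + 0.7219 - 1.4639 = 0.0597 bits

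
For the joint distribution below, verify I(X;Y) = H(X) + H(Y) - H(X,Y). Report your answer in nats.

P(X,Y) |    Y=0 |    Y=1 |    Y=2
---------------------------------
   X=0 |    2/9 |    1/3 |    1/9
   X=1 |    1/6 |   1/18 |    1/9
I(X;Y) = 0.0574 nats

Mutual information has multiple equivalent forms:
- I(X;Y) = H(X) - H(X|Y)
- I(X;Y) = H(Y) - H(Y|X)
- I(X;Y) = H(X) + H(Y) - H(X,Y)

Computing all quantities:
H(X) = 0.6365, H(Y) = 1.0688, H(X,Y) = 1.6479
H(X|Y) = 0.5791, H(Y|X) = 1.0114

Verification:
H(X) - H(X|Y) = 0.6365 - 0.5791 = 0.0574
H(Y) - H(Y|X) = 1.0688 - 1.0114 = 0.0574
H(X) + H(Y) - H(X,Y) = 0.6365 + 1.0688 - 1.6479 = 0.0574

All forms give I(X;Y) = 0.0574 nats. ✓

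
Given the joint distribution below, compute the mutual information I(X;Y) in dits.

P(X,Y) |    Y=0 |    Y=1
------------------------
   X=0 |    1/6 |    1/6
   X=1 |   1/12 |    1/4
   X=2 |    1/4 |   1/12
0.0379 dits

Mutual information: I(X;Y) = H(X) + H(Y) - H(X,Y)

Marginals:
P(X) = (1/3, 1/3, 1/3), H(X) = 0.4771 dits
P(Y) = (1/2, 1/2), H(Y) = 0.3010 dits

Joint entropy: H(X,Y) = 0.7403 dits

I(X;Y) = 0.4771 + 0.3010 - 0.7403 = 0.0379 dits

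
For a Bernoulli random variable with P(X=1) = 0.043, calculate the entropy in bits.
0.2559 bits

The binary entropy function is:
H(p) = -p log(p) - (1-p) log(1-p)

H(0.043) = -0.043 × log_2(0.043) - 0.957 × log_2(0.957)
H(0.043) = 0.2559 bits

Note: Binary entropy is maximized at p=0.5 (H=1 bit) and minimized at p=0 or p=1 (H=0).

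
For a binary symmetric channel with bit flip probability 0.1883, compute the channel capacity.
0.3021 bits

For a binary symmetric channel (BSC) with error probability p:
Capacity C = 1 - H(p) bits per symbol

where H(p) = -p log₂(p) - (1-p) log₂(1-p) is the binary entropy function.

H(0.1883) = 0.6979 bits
C = 1 - 0.6979 = 0.3021 bits per symbol

This means we can reliably transmit up to 0.3021 bits of information per channel use.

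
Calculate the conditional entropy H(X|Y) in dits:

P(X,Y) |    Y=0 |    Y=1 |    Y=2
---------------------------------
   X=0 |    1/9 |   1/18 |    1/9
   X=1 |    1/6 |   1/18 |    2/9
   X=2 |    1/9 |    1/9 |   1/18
0.4440 dits

Using the chain rule: H(X|Y) = H(X,Y) - H(Y)

First, compute H(X,Y) = 0.9082 dits

Marginal P(Y) = (7/18, 2/9, 7/18)
H(Y) = 0.4642 dits

H(X|Y) = H(X,Y) - H(Y) = 0.9082 - 0.4642 = 0.4440 dits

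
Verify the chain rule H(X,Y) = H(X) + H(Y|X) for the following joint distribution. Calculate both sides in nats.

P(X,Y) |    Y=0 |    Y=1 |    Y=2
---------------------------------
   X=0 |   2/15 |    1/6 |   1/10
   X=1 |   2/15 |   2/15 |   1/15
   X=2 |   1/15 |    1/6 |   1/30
H(X,Y) = 2.1079, H(X) = 1.0852, H(Y|X) = 1.0227 (all in nats)

Chain rule: H(X,Y) = H(X) + H(Y|X)

Left side — joint entropy directly:
H(X,Y) = -Σ p(x,y) log p(x,y) = 2.1079 nats

Right side — compute H(Y|X) from the conditional distributions:
P(X) = (2/5, 1/3, 4/15), so H(X) = 1.0852 nats
H(Y|X) = Σ_x P(X=x) · H(Y|X=x):
  P(Y|X=0) = (1/3, 5/12, 1/4), H(Y|X=0) = 1.0776, weight P(X=0) = 2/5
  P(Y|X=1) = (2/5, 2/5, 1/5), H(Y|X=1) = 1.0549, weight P(X=1) = 1/3
  P(Y|X=2) = (1/4, 5/8, 1/8), H(Y|X=2) = 0.9003, weight P(X=2) = 4/15
H(Y|X) = 1.0227 nats

H(X) + H(Y|X) = 1.0852 + 1.0227 = 2.1079 nats

Both sides equal 2.1079 nats. ✓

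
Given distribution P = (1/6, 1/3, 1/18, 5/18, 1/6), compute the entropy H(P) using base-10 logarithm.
0.6427 dits

Shannon entropy is H(X) = -Σ p(x) log p(x).

For P = (1/6, 1/3, 1/18, 5/18, 1/6):
H = -1/6 × log_10(1/6) -1/3 × log_10(1/3) -1/18 × log_10(1/18) -5/18 × log_10(5/18) -1/6 × log_10(1/6)
H = 0.6427 dits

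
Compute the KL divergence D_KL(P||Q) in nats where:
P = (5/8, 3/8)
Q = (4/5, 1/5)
0.0814 nats

KL divergence: D_KL(P||Q) = Σ p(x) log(p(x)/q(x))

Computing term by term:
  x=0: 5/8 × log_e[(5/8)/(4/5)] = 5/8 × -0.2469 = -0.1543
  x=1: 3/8 × log_e[(3/8)/(1/5)] = 3/8 × 0.6286 = 0.2357

D_KL(P||Q) = 0.0814 nats

Note: KL divergence is always non-negative and equals 0 iff P = Q.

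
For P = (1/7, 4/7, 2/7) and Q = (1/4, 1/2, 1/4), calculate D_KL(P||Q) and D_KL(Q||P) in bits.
D_KL(P||Q) = 0.0498, D_KL(Q||P) = 0.0574

KL divergence is not symmetric: D_KL(P||Q) ≠ D_KL(Q||P) in general.

D_KL(P||Q) = 0.0498 bits
D_KL(Q||P) = 0.0574 bits

No, they are not equal!

This asymmetry is why KL divergence is not a true distance metric.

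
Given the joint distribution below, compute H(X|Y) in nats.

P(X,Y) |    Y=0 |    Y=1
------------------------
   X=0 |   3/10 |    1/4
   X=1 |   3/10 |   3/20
0.6805 nats

Using the chain rule: H(X|Y) = H(X,Y) - H(Y)

First, compute H(X,Y) = 1.3535 nats

Marginal P(Y) = (3/5, 2/5)
H(Y) = 0.6730 nats

H(X|Y) = H(X,Y) - H(Y) = 1.3535 - 0.6730 = 0.6805 nats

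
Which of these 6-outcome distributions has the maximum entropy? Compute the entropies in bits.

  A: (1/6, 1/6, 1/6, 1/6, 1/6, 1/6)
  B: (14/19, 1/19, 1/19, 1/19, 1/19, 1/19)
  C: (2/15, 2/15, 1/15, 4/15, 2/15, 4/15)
A

For a discrete distribution over n outcomes, entropy is maximized by the uniform distribution.

Computing entropies:
H(A) = 2.5850 bits
H(B) = 1.4425 bits
H(C) = 2.4402 bits

The uniform distribution (where all probabilities equal 1/6) achieves the maximum entropy of log_2(6) = 2.5850 bits.

Distribution A has the highest entropy.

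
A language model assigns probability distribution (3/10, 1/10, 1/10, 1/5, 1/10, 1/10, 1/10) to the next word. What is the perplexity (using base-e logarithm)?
6.2612

Perplexity is e^H (or exp(H) for natural log).

First, H = -Σ p log p = 1.8344 nats
Perplexity = e^1.8344 = 6.2612

Interpretation: The model's uncertainty is equivalent to choosing uniformly among 6.3 options.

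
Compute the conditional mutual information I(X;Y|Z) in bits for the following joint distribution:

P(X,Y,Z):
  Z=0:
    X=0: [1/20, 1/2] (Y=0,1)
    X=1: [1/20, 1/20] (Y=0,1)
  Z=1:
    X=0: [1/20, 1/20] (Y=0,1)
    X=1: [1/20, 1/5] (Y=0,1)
0.0825 bits

Conditional mutual information: I(X;Y|Z) = H(X|Z) + H(Y|Z) - H(X,Y|Z)

H(Z) = 0.9341
H(X,Z) = 1.6388 → H(X|Z) = 0.7047
H(Y,Z) = 1.6388 → H(Y|Z) = 0.7047
H(X,Y,Z) = 2.2610 → H(X,Y|Z) = 1.3269

I(X;Y|Z) = 0.7047 + 0.7047 - 1.3269 = 0.0825 bits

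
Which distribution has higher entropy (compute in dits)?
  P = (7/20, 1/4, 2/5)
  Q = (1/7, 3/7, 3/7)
P

Computing entropies in dits:
H(P) = 0.4693
H(Q) = 0.4361

Distribution P has higher entropy.

Intuition: The distribution closer to uniform (more spread out) has higher entropy.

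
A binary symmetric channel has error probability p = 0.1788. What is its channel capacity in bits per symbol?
0.3226 bits

For a binary symmetric channel (BSC) with error probability p:
Capacity C = 1 - H(p) bits per symbol

where H(p) = -p log₂(p) - (1-p) log₂(1-p) is the binary entropy function.

H(0.1788) = 0.6774 bits
C = 1 - 0.6774 = 0.3226 bits per symbol

This means we can reliably transmit up to 0.3226 bits of information per channel use.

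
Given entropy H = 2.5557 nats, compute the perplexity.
12.8803

Perplexity is e^H (or exp(H) for natural log).

H = 2.5557 nats
Perplexity = e^2.5557 = 12.8803

Interpretation: The model's uncertainty is equivalent to choosing uniformly among 12.9 options.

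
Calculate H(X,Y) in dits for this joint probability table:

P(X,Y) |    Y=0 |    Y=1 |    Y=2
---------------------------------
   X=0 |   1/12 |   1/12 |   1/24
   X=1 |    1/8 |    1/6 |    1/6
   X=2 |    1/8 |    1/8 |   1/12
0.9253 dits

Joint entropy is H(X,Y) = -Σ_{x,y} p(x,y) log p(x,y).

Summing over all non-zero entries:
H(X,Y) = -[1/12·log_10(1/12) + 1/12·log_10(1/12) + 1/24·log_10(1/24) + 1/8·log_10(1/8) + 1/6·log_10(1/6) + 1/6·log_10(1/6) + 1/8·log_10(1/8) + 1/8·log_10(1/8) + 1/12·log_10(1/12)]
H(X,Y) = 0.9253 dits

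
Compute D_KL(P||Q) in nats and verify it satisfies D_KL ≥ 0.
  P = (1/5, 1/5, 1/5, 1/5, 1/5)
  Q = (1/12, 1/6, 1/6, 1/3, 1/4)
0.1012 nats

KL divergence satisfies the Gibbs inequality: D_KL(P||Q) ≥ 0 for all distributions P, Q.

D_KL(P||Q) = Σ p(x) log(p(x)/q(x))
Term by term:
  x=0: 1/5 × log_e[(1/5)/(1/12)] = 0.1751
  x=1: 1/5 × log_e[(1/5)/(1/6)] = 0.0365
  x=2: 1/5 × log_e[(1/5)/(1/6)] = 0.0365
  x=3: 1/5 × log_e[(1/5)/(1/3)] = -0.1022
  x=4: 1/5 × log_e[(1/5)/(1/4)] = -0.0446
D_KL(P||Q) = 0.1012 nats

D_KL(P||Q) = 0.1012 ≥ 0 ✓

This non-negativity is a fundamental property: relative entropy cannot be negative because it measures how different Q is from P.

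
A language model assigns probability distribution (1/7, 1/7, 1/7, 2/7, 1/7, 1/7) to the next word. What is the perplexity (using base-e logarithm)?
5.7423

Perplexity is e^H (or exp(H) for natural log).

First, H = -Σ p log p = 1.7479 nats
Perplexity = e^1.7479 = 5.7423

Interpretation: The model's uncertainty is equivalent to choosing uniformly among 5.7 options.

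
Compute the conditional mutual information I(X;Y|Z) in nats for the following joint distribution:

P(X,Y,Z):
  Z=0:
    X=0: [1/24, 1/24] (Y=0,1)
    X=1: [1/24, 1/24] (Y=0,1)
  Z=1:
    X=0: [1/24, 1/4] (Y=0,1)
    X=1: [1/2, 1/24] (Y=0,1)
0.2730 nats

Conditional mutual information: I(X;Y|Z) = H(X|Z) + H(Y|Z) - H(X,Y|Z)

H(Z) = 0.4506
H(X,Z) = 1.1056 → H(X|Z) = 0.6551
H(Y,Z) = 1.1056 → H(Y|Z) = 0.6551
H(X,Y,Z) = 1.4877 → H(X,Y|Z) = 1.0371

I(X;Y|Z) = 0.6551 + 0.6551 - 1.0371 = 0.2730 nats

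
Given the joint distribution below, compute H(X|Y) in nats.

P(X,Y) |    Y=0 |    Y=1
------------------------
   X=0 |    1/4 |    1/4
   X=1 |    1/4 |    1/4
0.6931 nats

Using the chain rule: H(X|Y) = H(X,Y) - H(Y)

First, compute H(X,Y) = 1.3863 nats

Marginal P(Y) = (1/2, 1/2)
H(Y) = 0.6931 nats

H(X|Y) = H(X,Y) - H(Y) = 1.3863 - 0.6931 = 0.6931 nats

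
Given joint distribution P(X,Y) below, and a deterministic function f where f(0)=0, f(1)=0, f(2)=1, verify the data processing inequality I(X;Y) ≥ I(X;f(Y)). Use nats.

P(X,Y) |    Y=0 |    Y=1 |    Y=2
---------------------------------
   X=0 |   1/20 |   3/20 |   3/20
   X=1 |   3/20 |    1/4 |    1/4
I(X;Y) = 0.0057, I(X;f(Y)) = 0.0009, inequality holds: 0.0057 ≥ 0.0009

Data Processing Inequality: For any Markov chain X → Y → Z, we have I(X;Y) ≥ I(X;Z).

Here Z = f(Y) is a deterministic function of Y, forming X → Y → Z.

Original I(X;Y) = 0.0057 nats

After applying f:
P(X,Z) where Z=f(Y):
- P(X,Z=0) = P(X,Y=0) + P(X,Y=1)
- P(X,Z=1) = P(X,Y=2)

I(X;Z) = I(X;f(Y)) = 0.0009 nats

Verification: 0.0057 ≥ 0.0009 ✓

Information cannot be created by processing; the function f can only lose information about X.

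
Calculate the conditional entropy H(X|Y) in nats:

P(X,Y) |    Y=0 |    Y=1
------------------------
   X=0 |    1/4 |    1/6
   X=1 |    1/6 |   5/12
0.6294 nats

Using the chain rule: H(X|Y) = H(X,Y) - H(Y)

First, compute H(X,Y) = 1.3086 nats

Marginal P(Y) = (5/12, 7/12)
H(Y) = 0.6792 nats

H(X|Y) = H(X,Y) - H(Y) = 1.3086 - 0.6792 = 0.6294 nats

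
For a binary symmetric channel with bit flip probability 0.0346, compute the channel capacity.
0.7830 bits

For a binary symmetric channel (BSC) with error probability p:
Capacity C = 1 - H(p) bits per symbol

where H(p) = -p log₂(p) - (1-p) log₂(1-p) is the binary entropy function.

H(0.0346) = 0.2170 bits
C = 1 - 0.2170 = 0.7830 bits per symbol

This means we can reliably transmit up to 0.7830 bits of information per channel use.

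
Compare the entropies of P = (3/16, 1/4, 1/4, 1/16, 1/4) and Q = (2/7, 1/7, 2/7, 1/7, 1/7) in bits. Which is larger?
Q

Computing entropies in bits:
H(P) = 2.2028
H(Q) = 2.2359

Distribution Q has higher entropy.

Intuition: The distribution closer to uniform (more spread out) has higher entropy.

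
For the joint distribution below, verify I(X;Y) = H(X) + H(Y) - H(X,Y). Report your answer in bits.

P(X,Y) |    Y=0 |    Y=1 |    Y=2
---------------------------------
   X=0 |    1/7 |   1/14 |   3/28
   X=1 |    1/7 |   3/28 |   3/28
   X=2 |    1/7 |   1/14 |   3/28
I(X;Y) = 0.0053 bits

Mutual information has multiple equivalent forms:
- I(X;Y) = H(X) - H(X|Y)
- I(X;Y) = H(Y) - H(Y|X)
- I(X;Y) = H(X) + H(Y) - H(X,Y)

Computing all quantities:
H(X) = 1.5831, H(Y) = 1.5502, H(X,Y) = 3.1281
H(X|Y) = 1.5779, H(Y|X) = 1.5449

Verification:
H(X) - H(X|Y) = 1.5831 - 1.5779 = 0.0053
H(Y) - H(Y|X) = 1.5502 - 1.5449 = 0.0053
H(X) + H(Y) - H(X,Y) = 1.5831 + 1.5502 - 3.1281 = 0.0053

All forms give I(X;Y) = 0.0053 bits. ✓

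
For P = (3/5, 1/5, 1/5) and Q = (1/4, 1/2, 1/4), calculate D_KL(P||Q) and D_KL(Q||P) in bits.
D_KL(P||Q) = 0.4290, D_KL(Q||P) = 0.4257

KL divergence is not symmetric: D_KL(P||Q) ≠ D_KL(Q||P) in general.

D_KL(P||Q) = 0.4290 bits
D_KL(Q||P) = 0.4257 bits

No, they are not equal!

This asymmetry is why KL divergence is not a true distance metric.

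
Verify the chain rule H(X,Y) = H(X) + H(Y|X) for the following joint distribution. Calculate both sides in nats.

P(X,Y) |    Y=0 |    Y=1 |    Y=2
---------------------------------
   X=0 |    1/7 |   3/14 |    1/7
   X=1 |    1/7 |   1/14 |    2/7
H(X,Y) = 1.7105, H(X) = 0.6931, H(Y|X) = 1.0173 (all in nats)

Chain rule: H(X,Y) = H(X) + H(Y|X)

Left side — joint entropy directly:
H(X,Y) = -Σ p(x,y) log p(x,y) = 1.7105 nats

Right side — compute H(Y|X) from the conditional distributions:
P(X) = (1/2, 1/2), so H(X) = 0.6931 nats
H(Y|X) = Σ_x P(X=x) · H(Y|X=x):
  P(Y|X=0) = (2/7, 3/7, 2/7), H(Y|X=0) = 1.0790, weight P(X=0) = 1/2
  P(Y|X=1) = (2/7, 1/7, 4/7), H(Y|X=1) = 0.9557, weight P(X=1) = 1/2
H(Y|X) = 1.0173 nats

H(X) + H(Y|X) = 0.6931 + 1.0173 = 1.7105 nats

Both sides equal 1.7105 nats. ✓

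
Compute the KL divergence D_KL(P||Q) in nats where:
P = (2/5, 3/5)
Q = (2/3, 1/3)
0.1483 nats

KL divergence: D_KL(P||Q) = Σ p(x) log(p(x)/q(x))

Computing term by term:
  x=0: 2/5 × log_e[(2/5)/(2/3)] = 2/5 × -0.5108 = -0.2043
  x=1: 3/5 × log_e[(3/5)/(1/3)] = 3/5 × 0.5878 = 0.3527

D_KL(P||Q) = 0.1483 nats

Note: KL divergence is always non-negative and equals 0 iff P = Q.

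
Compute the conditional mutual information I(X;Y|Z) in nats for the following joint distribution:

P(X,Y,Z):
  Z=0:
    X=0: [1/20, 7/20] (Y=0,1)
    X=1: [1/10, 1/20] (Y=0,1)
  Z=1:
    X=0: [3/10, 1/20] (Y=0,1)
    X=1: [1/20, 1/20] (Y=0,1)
0.1016 nats

Conditional mutual information: I(X;Y|Z) = H(X|Z) + H(Y|Z) - H(X,Y|Z)

H(Z) = 0.6881
H(X,Z) = 1.2488 → H(X|Z) = 0.5606
H(Y,Z) = 1.2488 → H(Y|Z) = 0.5606
H(X,Y,Z) = 1.7078 → H(X,Y|Z) = 1.0197

I(X;Y|Z) = 0.5606 + 0.5606 - 1.0197 = 0.1016 nats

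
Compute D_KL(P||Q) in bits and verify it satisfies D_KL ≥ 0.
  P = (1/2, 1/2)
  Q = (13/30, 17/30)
0.0129 bits

KL divergence satisfies the Gibbs inequality: D_KL(P||Q) ≥ 0 for all distributions P, Q.

D_KL(P||Q) = Σ p(x) log(p(x)/q(x))
Term by term:
  x=0: 1/2 × log_2[(1/2)/(13/30)] = 0.1032
  x=1: 1/2 × log_2[(1/2)/(17/30)] = -0.0903
D_KL(P||Q) = 0.0129 bits

D_KL(P||Q) = 0.0129 ≥ 0 ✓

This non-negativity is a fundamental property: relative entropy cannot be negative because it measures how different Q is from P.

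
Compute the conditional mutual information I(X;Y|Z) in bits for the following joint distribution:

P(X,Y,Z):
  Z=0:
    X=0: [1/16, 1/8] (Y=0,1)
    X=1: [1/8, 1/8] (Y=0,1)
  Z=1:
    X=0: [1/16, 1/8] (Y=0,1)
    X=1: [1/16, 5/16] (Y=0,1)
0.0228 bits

Conditional mutual information: I(X;Y|Z) = H(X|Z) + H(Y|Z) - H(X,Y|Z)

H(Z) = 0.9887
H(X,Z) = 1.9363 → H(X|Z) = 0.9476
H(Y,Z) = 1.8496 → H(Y|Z) = 0.8609
H(X,Y,Z) = 2.7744 → H(X,Y|Z) = 1.7857

I(X;Y|Z) = 0.9476 + 0.8609 - 1.7857 = 0.0228 bits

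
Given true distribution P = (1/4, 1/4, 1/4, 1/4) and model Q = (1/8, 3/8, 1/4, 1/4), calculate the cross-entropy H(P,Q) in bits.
2.1038 bits

Cross-entropy: H(P,Q) = -Σ p(x) log q(x)

Alternatively: H(P,Q) = H(P) + D_KL(P||Q)
H(P) = 2.0000 bits
D_KL(P||Q) = 0.1038 bits

H(P,Q) = 2.0000 + 0.1038 = 2.1038 bits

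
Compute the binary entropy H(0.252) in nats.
0.5645 nats

The binary entropy function is:
H(p) = -p log(p) - (1-p) log(1-p)

H(0.252) = -0.252 × log_e(0.252) - 0.748 × log_e(0.748)
H(0.252) = 0.5645 nats

Note: Binary entropy is maximized at p=0.5 (H=1 bit) and minimized at p=0 or p=1 (H=0).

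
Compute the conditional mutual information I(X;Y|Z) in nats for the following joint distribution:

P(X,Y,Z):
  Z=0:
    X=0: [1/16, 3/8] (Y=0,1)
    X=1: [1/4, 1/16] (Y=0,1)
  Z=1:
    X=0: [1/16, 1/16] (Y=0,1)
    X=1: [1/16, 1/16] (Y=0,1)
0.1736 nats

Conditional mutual information: I(X;Y|Z) = H(X|Z) + H(Y|Z) - H(X,Y|Z)

H(Z) = 0.5623
H(X,Z) = 1.2450 → H(X|Z) = 0.6827
H(Y,Z) = 1.2450 → H(Y|Z) = 0.6827
H(X,Y,Z) = 1.7541 → H(X,Y|Z) = 1.1918

I(X;Y|Z) = 0.6827 + 0.6827 - 1.1918 = 0.1736 nats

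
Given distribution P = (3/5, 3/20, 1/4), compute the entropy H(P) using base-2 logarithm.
1.3527 bits

Shannon entropy is H(X) = -Σ p(x) log p(x).

For P = (3/5, 3/20, 1/4):
H = -3/5 × log_2(3/5) -3/20 × log_2(3/20) -1/4 × log_2(1/4)
H = 1.3527 bits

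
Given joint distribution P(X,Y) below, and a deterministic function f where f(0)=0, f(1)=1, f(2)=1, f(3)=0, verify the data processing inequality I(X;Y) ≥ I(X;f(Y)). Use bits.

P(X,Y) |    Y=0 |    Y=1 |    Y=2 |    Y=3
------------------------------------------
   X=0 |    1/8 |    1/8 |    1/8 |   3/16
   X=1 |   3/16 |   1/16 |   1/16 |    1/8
I(X;Y) = 0.0375, I(X;f(Y)) = 0.0193, inequality holds: 0.0375 ≥ 0.0193

Data Processing Inequality: For any Markov chain X → Y → Z, we have I(X;Y) ≥ I(X;Z).

Here Z = f(Y) is a deterministic function of Y, forming X → Y → Z.

Original I(X;Y) = 0.0375 bits

After applying f:
P(X,Z) where Z=f(Y):
- P(X,Z=0) = P(X,Y=0) + P(X,Y=3)
- P(X,Z=1) = P(X,Y=1) + P(X,Y=2)

I(X;Z) = I(X;f(Y)) = 0.0193 bits

Verification: 0.0375 ≥ 0.0193 ✓

Information cannot be created by processing; the function f can only lose information about X.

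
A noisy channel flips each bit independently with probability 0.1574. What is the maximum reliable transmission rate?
0.3719 bits

For a binary symmetric channel (BSC) with error probability p:
Capacity C = 1 - H(p) bits per symbol

where H(p) = -p log₂(p) - (1-p) log₂(1-p) is the binary entropy function.

H(0.1574) = 0.6281 bits
C = 1 - 0.6281 = 0.3719 bits per symbol

This means we can reliably transmit up to 0.3719 bits of information per channel use.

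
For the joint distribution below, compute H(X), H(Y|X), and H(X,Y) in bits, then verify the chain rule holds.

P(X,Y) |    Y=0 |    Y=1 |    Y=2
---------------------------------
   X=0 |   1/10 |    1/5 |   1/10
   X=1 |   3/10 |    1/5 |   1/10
H(X,Y) = 2.4464, H(X) = 0.9710, H(Y|X) = 1.4755 (all in bits)

Chain rule: H(X,Y) = H(X) + H(Y|X)

Left side — joint entropy directly:
H(X,Y) = -Σ p(x,y) log p(x,y) = 2.4464 bits

Right side — compute H(Y|X) from the conditional distributions:
P(X) = (2/5, 3/5), so H(X) = 0.9710 bits
H(Y|X) = Σ_x P(X=x) · H(Y|X=x):
  P(Y|X=0) = (1/4, 1/2, 1/4), H(Y|X=0) = 1.5000, weight P(X=0) = 2/5
  P(Y|X=1) = (1/2, 1/3, 1/6), H(Y|X=1) = 1.4591, weight P(X=1) = 3/5
H(Y|X) = 1.4755 bits

H(X) + H(Y|X) = 0.9710 + 1.4755 = 2.4464 bits

Both sides equal 2.4464 bits. ✓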